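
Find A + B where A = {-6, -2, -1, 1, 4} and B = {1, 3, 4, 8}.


A + B = {a + b : a ∈ A, b ∈ B}.
Enumerate all |A|·|B| = 5·4 = 20 pairs (a, b) and collect distinct sums.
a = -6: -6+1=-5, -6+3=-3, -6+4=-2, -6+8=2
a = -2: -2+1=-1, -2+3=1, -2+4=2, -2+8=6
a = -1: -1+1=0, -1+3=2, -1+4=3, -1+8=7
a = 1: 1+1=2, 1+3=4, 1+4=5, 1+8=9
a = 4: 4+1=5, 4+3=7, 4+4=8, 4+8=12
Collecting distinct sums: A + B = {-5, -3, -2, -1, 0, 1, 2, 3, 4, 5, 6, 7, 8, 9, 12}
|A + B| = 15

A + B = {-5, -3, -2, -1, 0, 1, 2, 3, 4, 5, 6, 7, 8, 9, 12}


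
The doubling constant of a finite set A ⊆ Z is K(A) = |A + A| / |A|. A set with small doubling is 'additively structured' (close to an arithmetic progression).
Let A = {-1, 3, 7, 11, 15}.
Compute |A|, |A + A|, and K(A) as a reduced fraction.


|A| = 5.
Compute A + A by enumerating all 25 pairs.
A + A = {-2, 2, 6, 10, 14, 18, 22, 26, 30}, so |A + A| = 9.
K = |A + A| / |A| = 9/5 (already in lowest terms) ≈ 1.8000.
Reference: AP of size 5 gives K = 9/5 ≈ 1.8000; a fully generic set of size 5 gives K ≈ 3.0000.

|A| = 5, |A + A| = 9, K = 9/5.


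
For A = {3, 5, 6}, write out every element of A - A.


A - A = {a - a' : a, a' ∈ A}.
Compute a - a' for each ordered pair (a, a'):
a = 3: 3-3=0, 3-5=-2, 3-6=-3
a = 5: 5-3=2, 5-5=0, 5-6=-1
a = 6: 6-3=3, 6-5=1, 6-6=0
Collecting distinct values (and noting 0 appears from a-a):
A - A = {-3, -2, -1, 0, 1, 2, 3}
|A - A| = 7

A - A = {-3, -2, -1, 0, 1, 2, 3}


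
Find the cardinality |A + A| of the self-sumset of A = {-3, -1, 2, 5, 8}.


A + A = {a + a' : a, a' ∈ A}; |A| = 5.
General bounds: 2|A| - 1 ≤ |A + A| ≤ |A|(|A|+1)/2, i.e. 9 ≤ |A + A| ≤ 15.
Lower bound 2|A|-1 is attained iff A is an arithmetic progression.
Enumerate sums a + a' for a ≤ a' (symmetric, so this suffices):
a = -3: -3+-3=-6, -3+-1=-4, -3+2=-1, -3+5=2, -3+8=5
a = -1: -1+-1=-2, -1+2=1, -1+5=4, -1+8=7
a = 2: 2+2=4, 2+5=7, 2+8=10
a = 5: 5+5=10, 5+8=13
a = 8: 8+8=16
Distinct sums: {-6, -4, -2, -1, 1, 2, 4, 5, 7, 10, 13, 16}
|A + A| = 12

|A + A| = 12


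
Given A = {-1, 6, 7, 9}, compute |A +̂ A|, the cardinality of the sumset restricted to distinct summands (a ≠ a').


Restricted sumset: A +̂ A = {a + a' : a ∈ A, a' ∈ A, a ≠ a'}.
Equivalently, take A + A and drop any sum 2a that is achievable ONLY as a + a for a ∈ A (i.e. sums representable only with equal summands).
Enumerate pairs (a, a') with a < a' (symmetric, so each unordered pair gives one sum; this covers all a ≠ a'):
  -1 + 6 = 5
  -1 + 7 = 6
  -1 + 9 = 8
  6 + 7 = 13
  6 + 9 = 15
  7 + 9 = 16
Collected distinct sums: {5, 6, 8, 13, 15, 16}
|A +̂ A| = 6
(Reference bound: |A +̂ A| ≥ 2|A| - 3 for |A| ≥ 2, with |A| = 4 giving ≥ 5.)

|A +̂ A| = 6


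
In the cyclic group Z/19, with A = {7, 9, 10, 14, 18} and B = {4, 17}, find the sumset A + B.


Work in Z/19Z: reduce every sum a + b modulo 19.
Enumerate all 10 pairs:
a = 7: 7+4=11, 7+17=5
a = 9: 9+4=13, 9+17=7
a = 10: 10+4=14, 10+17=8
a = 14: 14+4=18, 14+17=12
a = 18: 18+4=3, 18+17=16
Distinct residues collected: {3, 5, 7, 8, 11, 12, 13, 14, 16, 18}
|A + B| = 10 (out of 19 total residues).

A + B = {3, 5, 7, 8, 11, 12, 13, 14, 16, 18}


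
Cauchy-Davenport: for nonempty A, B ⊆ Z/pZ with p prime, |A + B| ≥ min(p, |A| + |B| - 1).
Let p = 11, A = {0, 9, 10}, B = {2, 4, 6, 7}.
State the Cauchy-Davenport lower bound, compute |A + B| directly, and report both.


Cauchy-Davenport: |A + B| ≥ min(p, |A| + |B| - 1) for A, B nonempty in Z/pZ.
|A| = 3, |B| = 4, p = 11.
CD lower bound = min(11, 3 + 4 - 1) = min(11, 6) = 6.
Compute A + B mod 11 directly:
a = 0: 0+2=2, 0+4=4, 0+6=6, 0+7=7
a = 9: 9+2=0, 9+4=2, 9+6=4, 9+7=5
a = 10: 10+2=1, 10+4=3, 10+6=5, 10+7=6
A + B = {0, 1, 2, 3, 4, 5, 6, 7}, so |A + B| = 8.
Verify: 8 ≥ 6? Yes ✓.

CD lower bound = 6, actual |A + B| = 8.


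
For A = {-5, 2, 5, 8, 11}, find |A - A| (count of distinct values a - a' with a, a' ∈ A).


A - A = {a - a' : a, a' ∈ A}; |A| = 5.
Bounds: 2|A|-1 ≤ |A - A| ≤ |A|² - |A| + 1, i.e. 9 ≤ |A - A| ≤ 21.
Note: 0 ∈ A - A always (from a - a). The set is symmetric: if d ∈ A - A then -d ∈ A - A.
Enumerate nonzero differences d = a - a' with a > a' (then include -d):
Positive differences: {3, 6, 7, 9, 10, 13, 16}
Full difference set: {0} ∪ (positive diffs) ∪ (negative diffs).
|A - A| = 1 + 2·7 = 15 (matches direct enumeration: 15).

|A - A| = 15


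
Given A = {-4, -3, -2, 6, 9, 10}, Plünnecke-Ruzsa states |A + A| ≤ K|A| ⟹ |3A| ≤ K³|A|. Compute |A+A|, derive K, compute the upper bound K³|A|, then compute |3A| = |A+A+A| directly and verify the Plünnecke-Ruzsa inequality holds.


|A| = 6.
Step 1: Compute A + A by enumerating all 36 pairs.
A + A = {-8, -7, -6, -5, -4, 2, 3, 4, 5, 6, 7, 8, 12, 15, 16, 18, 19, 20}, so |A + A| = 18.
Step 2: Doubling constant K = |A + A|/|A| = 18/6 = 18/6 ≈ 3.0000.
Step 3: Plünnecke-Ruzsa gives |3A| ≤ K³·|A| = (3.0000)³ · 6 ≈ 162.0000.
Step 4: Compute 3A = A + A + A directly by enumerating all triples (a,b,c) ∈ A³; |3A| = 36.
Step 5: Check 36 ≤ 162.0000? Yes ✓.

K = 18/6, Plünnecke-Ruzsa bound K³|A| ≈ 162.0000, |3A| = 36, inequality holds.


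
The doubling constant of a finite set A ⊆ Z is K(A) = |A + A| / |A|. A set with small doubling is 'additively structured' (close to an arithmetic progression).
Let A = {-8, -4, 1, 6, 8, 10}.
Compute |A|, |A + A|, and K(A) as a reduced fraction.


|A| = 6.
Compute A + A by enumerating all 36 pairs.
A + A = {-16, -12, -8, -7, -3, -2, 0, 2, 4, 6, 7, 9, 11, 12, 14, 16, 18, 20}, so |A + A| = 18.
K = |A + A| / |A| = 18/6 = 3/1 ≈ 3.0000.
Reference: AP of size 6 gives K = 11/6 ≈ 1.8333; a fully generic set of size 6 gives K ≈ 3.5000.

|A| = 6, |A + A| = 18, K = 18/6 = 3/1.


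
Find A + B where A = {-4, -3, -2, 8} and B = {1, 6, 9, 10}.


A + B = {a + b : a ∈ A, b ∈ B}.
Enumerate all |A|·|B| = 4·4 = 16 pairs (a, b) and collect distinct sums.
a = -4: -4+1=-3, -4+6=2, -4+9=5, -4+10=6
a = -3: -3+1=-2, -3+6=3, -3+9=6, -3+10=7
a = -2: -2+1=-1, -2+6=4, -2+9=7, -2+10=8
a = 8: 8+1=9, 8+6=14, 8+9=17, 8+10=18
Collecting distinct sums: A + B = {-3, -2, -1, 2, 3, 4, 5, 6, 7, 8, 9, 14, 17, 18}
|A + B| = 14

A + B = {-3, -2, -1, 2, 3, 4, 5, 6, 7, 8, 9, 14, 17, 18}


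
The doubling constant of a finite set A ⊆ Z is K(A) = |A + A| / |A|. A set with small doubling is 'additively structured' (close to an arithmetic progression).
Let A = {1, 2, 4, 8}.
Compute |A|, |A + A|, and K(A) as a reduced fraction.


|A| = 4.
Compute A + A by enumerating all 16 pairs.
A + A = {2, 3, 4, 5, 6, 8, 9, 10, 12, 16}, so |A + A| = 10.
K = |A + A| / |A| = 10/4 = 5/2 ≈ 2.5000.
Reference: AP of size 4 gives K = 7/4 ≈ 1.7500; a fully generic set of size 4 gives K ≈ 2.5000.

|A| = 4, |A + A| = 10, K = 10/4 = 5/2.


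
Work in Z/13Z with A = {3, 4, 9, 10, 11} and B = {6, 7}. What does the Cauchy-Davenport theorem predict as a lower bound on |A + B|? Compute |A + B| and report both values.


Cauchy-Davenport: |A + B| ≥ min(p, |A| + |B| - 1) for A, B nonempty in Z/pZ.
|A| = 5, |B| = 2, p = 13.
CD lower bound = min(13, 5 + 2 - 1) = min(13, 6) = 6.
Compute A + B mod 13 directly:
a = 3: 3+6=9, 3+7=10
a = 4: 4+6=10, 4+7=11
a = 9: 9+6=2, 9+7=3
a = 10: 10+6=3, 10+7=4
a = 11: 11+6=4, 11+7=5
A + B = {2, 3, 4, 5, 9, 10, 11}, so |A + B| = 7.
Verify: 7 ≥ 6? Yes ✓.

CD lower bound = 6, actual |A + B| = 7.


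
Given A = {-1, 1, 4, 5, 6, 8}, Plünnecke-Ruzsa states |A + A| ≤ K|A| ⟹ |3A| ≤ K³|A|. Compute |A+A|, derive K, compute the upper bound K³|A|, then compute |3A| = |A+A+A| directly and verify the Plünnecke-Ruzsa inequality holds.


|A| = 6.
Step 1: Compute A + A by enumerating all 36 pairs.
A + A = {-2, 0, 2, 3, 4, 5, 6, 7, 8, 9, 10, 11, 12, 13, 14, 16}, so |A + A| = 16.
Step 2: Doubling constant K = |A + A|/|A| = 16/6 = 16/6 ≈ 2.6667.
Step 3: Plünnecke-Ruzsa gives |3A| ≤ K³·|A| = (2.6667)³ · 6 ≈ 113.7778.
Step 4: Compute 3A = A + A + A directly by enumerating all triples (a,b,c) ∈ A³; |3A| = 25.
Step 5: Check 25 ≤ 113.7778? Yes ✓.

K = 16/6, Plünnecke-Ruzsa bound K³|A| ≈ 113.7778, |3A| = 25, inequality holds.


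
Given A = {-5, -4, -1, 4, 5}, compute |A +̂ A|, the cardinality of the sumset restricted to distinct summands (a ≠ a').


Restricted sumset: A +̂ A = {a + a' : a ∈ A, a' ∈ A, a ≠ a'}.
Equivalently, take A + A and drop any sum 2a that is achievable ONLY as a + a for a ∈ A (i.e. sums representable only with equal summands).
Enumerate pairs (a, a') with a < a' (symmetric, so each unordered pair gives one sum; this covers all a ≠ a'):
  -5 + -4 = -9
  -5 + -1 = -6
  -5 + 4 = -1
  -5 + 5 = 0
  -4 + -1 = -5
  -4 + 4 = 0
  -4 + 5 = 1
  -1 + 4 = 3
  -1 + 5 = 4
  4 + 5 = 9
Collected distinct sums: {-9, -6, -5, -1, 0, 1, 3, 4, 9}
|A +̂ A| = 9
(Reference bound: |A +̂ A| ≥ 2|A| - 3 for |A| ≥ 2, with |A| = 5 giving ≥ 7.)

|A +̂ A| = 9


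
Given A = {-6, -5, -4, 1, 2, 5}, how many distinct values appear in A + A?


A + A = {a + a' : a, a' ∈ A}; |A| = 6.
General bounds: 2|A| - 1 ≤ |A + A| ≤ |A|(|A|+1)/2, i.e. 11 ≤ |A + A| ≤ 21.
Lower bound 2|A|-1 is attained iff A is an arithmetic progression.
Enumerate sums a + a' for a ≤ a' (symmetric, so this suffices):
a = -6: -6+-6=-12, -6+-5=-11, -6+-4=-10, -6+1=-5, -6+2=-4, -6+5=-1
a = -5: -5+-5=-10, -5+-4=-9, -5+1=-4, -5+2=-3, -5+5=0
a = -4: -4+-4=-8, -4+1=-3, -4+2=-2, -4+5=1
a = 1: 1+1=2, 1+2=3, 1+5=6
a = 2: 2+2=4, 2+5=7
a = 5: 5+5=10
Distinct sums: {-12, -11, -10, -9, -8, -5, -4, -3, -2, -1, 0, 1, 2, 3, 4, 6, 7, 10}
|A + A| = 18

|A + A| = 18


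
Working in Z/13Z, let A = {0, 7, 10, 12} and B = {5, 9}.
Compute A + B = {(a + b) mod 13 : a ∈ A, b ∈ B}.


Work in Z/13Z: reduce every sum a + b modulo 13.
Enumerate all 8 pairs:
a = 0: 0+5=5, 0+9=9
a = 7: 7+5=12, 7+9=3
a = 10: 10+5=2, 10+9=6
a = 12: 12+5=4, 12+9=8
Distinct residues collected: {2, 3, 4, 5, 6, 8, 9, 12}
|A + B| = 8 (out of 13 total residues).

A + B = {2, 3, 4, 5, 6, 8, 9, 12}


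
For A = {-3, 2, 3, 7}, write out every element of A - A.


A - A = {a - a' : a, a' ∈ A}.
Compute a - a' for each ordered pair (a, a'):
a = -3: -3--3=0, -3-2=-5, -3-3=-6, -3-7=-10
a = 2: 2--3=5, 2-2=0, 2-3=-1, 2-7=-5
a = 3: 3--3=6, 3-2=1, 3-3=0, 3-7=-4
a = 7: 7--3=10, 7-2=5, 7-3=4, 7-7=0
Collecting distinct values (and noting 0 appears from a-a):
A - A = {-10, -6, -5, -4, -1, 0, 1, 4, 5, 6, 10}
|A - A| = 11

A - A = {-10, -6, -5, -4, -1, 0, 1, 4, 5, 6, 10}


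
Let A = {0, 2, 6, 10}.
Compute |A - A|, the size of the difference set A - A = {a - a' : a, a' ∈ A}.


A - A = {a - a' : a, a' ∈ A}; |A| = 4.
Bounds: 2|A|-1 ≤ |A - A| ≤ |A|² - |A| + 1, i.e. 7 ≤ |A - A| ≤ 13.
Note: 0 ∈ A - A always (from a - a). The set is symmetric: if d ∈ A - A then -d ∈ A - A.
Enumerate nonzero differences d = a - a' with a > a' (then include -d):
Positive differences: {2, 4, 6, 8, 10}
Full difference set: {0} ∪ (positive diffs) ∪ (negative diffs).
|A - A| = 1 + 2·5 = 11 (matches direct enumeration: 11).

|A - A| = 11


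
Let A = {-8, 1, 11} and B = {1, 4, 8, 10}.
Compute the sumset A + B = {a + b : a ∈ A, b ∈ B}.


A + B = {a + b : a ∈ A, b ∈ B}.
Enumerate all |A|·|B| = 3·4 = 12 pairs (a, b) and collect distinct sums.
a = -8: -8+1=-7, -8+4=-4, -8+8=0, -8+10=2
a = 1: 1+1=2, 1+4=5, 1+8=9, 1+10=11
a = 11: 11+1=12, 11+4=15, 11+8=19, 11+10=21
Collecting distinct sums: A + B = {-7, -4, 0, 2, 5, 9, 11, 12, 15, 19, 21}
|A + B| = 11

A + B = {-7, -4, 0, 2, 5, 9, 11, 12, 15, 19, 21}


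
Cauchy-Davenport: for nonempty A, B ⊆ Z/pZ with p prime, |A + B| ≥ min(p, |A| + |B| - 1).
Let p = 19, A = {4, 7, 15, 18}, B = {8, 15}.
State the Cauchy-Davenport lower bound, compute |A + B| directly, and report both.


Cauchy-Davenport: |A + B| ≥ min(p, |A| + |B| - 1) for A, B nonempty in Z/pZ.
|A| = 4, |B| = 2, p = 19.
CD lower bound = min(19, 4 + 2 - 1) = min(19, 5) = 5.
Compute A + B mod 19 directly:
a = 4: 4+8=12, 4+15=0
a = 7: 7+8=15, 7+15=3
a = 15: 15+8=4, 15+15=11
a = 18: 18+8=7, 18+15=14
A + B = {0, 3, 4, 7, 11, 12, 14, 15}, so |A + B| = 8.
Verify: 8 ≥ 5? Yes ✓.

CD lower bound = 5, actual |A + B| = 8.


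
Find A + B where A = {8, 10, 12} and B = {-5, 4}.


A + B = {a + b : a ∈ A, b ∈ B}.
Enumerate all |A|·|B| = 3·2 = 6 pairs (a, b) and collect distinct sums.
a = 8: 8+-5=3, 8+4=12
a = 10: 10+-5=5, 10+4=14
a = 12: 12+-5=7, 12+4=16
Collecting distinct sums: A + B = {3, 5, 7, 12, 14, 16}
|A + B| = 6

A + B = {3, 5, 7, 12, 14, 16}


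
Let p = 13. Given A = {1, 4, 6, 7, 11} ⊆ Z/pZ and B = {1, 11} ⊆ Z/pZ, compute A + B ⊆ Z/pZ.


Work in Z/13Z: reduce every sum a + b modulo 13.
Enumerate all 10 pairs:
a = 1: 1+1=2, 1+11=12
a = 4: 4+1=5, 4+11=2
a = 6: 6+1=7, 6+11=4
a = 7: 7+1=8, 7+11=5
a = 11: 11+1=12, 11+11=9
Distinct residues collected: {2, 4, 5, 7, 8, 9, 12}
|A + B| = 7 (out of 13 total residues).

A + B = {2, 4, 5, 7, 8, 9, 12}


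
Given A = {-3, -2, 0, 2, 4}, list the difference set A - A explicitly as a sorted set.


A - A = {a - a' : a, a' ∈ A}.
Compute a - a' for each ordered pair (a, a'):
a = -3: -3--3=0, -3--2=-1, -3-0=-3, -3-2=-5, -3-4=-7
a = -2: -2--3=1, -2--2=0, -2-0=-2, -2-2=-4, -2-4=-6
a = 0: 0--3=3, 0--2=2, 0-0=0, 0-2=-2, 0-4=-4
a = 2: 2--3=5, 2--2=4, 2-0=2, 2-2=0, 2-4=-2
a = 4: 4--3=7, 4--2=6, 4-0=4, 4-2=2, 4-4=0
Collecting distinct values (and noting 0 appears from a-a):
A - A = {-7, -6, -5, -4, -3, -2, -1, 0, 1, 2, 3, 4, 5, 6, 7}
|A - A| = 15

A - A = {-7, -6, -5, -4, -3, -2, -1, 0, 1, 2, 3, 4, 5, 6, 7}


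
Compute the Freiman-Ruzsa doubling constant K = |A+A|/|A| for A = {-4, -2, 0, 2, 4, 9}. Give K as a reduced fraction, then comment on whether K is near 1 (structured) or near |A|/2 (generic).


|A| = 6.
Compute A + A by enumerating all 36 pairs.
A + A = {-8, -6, -4, -2, 0, 2, 4, 5, 6, 7, 8, 9, 11, 13, 18}, so |A + A| = 15.
K = |A + A| / |A| = 15/6 = 5/2 ≈ 2.5000.
Reference: AP of size 6 gives K = 11/6 ≈ 1.8333; a fully generic set of size 6 gives K ≈ 3.5000.

|A| = 6, |A + A| = 15, K = 15/6 = 5/2.


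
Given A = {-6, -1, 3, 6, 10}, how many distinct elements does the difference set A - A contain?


A - A = {a - a' : a, a' ∈ A}; |A| = 5.
Bounds: 2|A|-1 ≤ |A - A| ≤ |A|² - |A| + 1, i.e. 9 ≤ |A - A| ≤ 21.
Note: 0 ∈ A - A always (from a - a). The set is symmetric: if d ∈ A - A then -d ∈ A - A.
Enumerate nonzero differences d = a - a' with a > a' (then include -d):
Positive differences: {3, 4, 5, 7, 9, 11, 12, 16}
Full difference set: {0} ∪ (positive diffs) ∪ (negative diffs).
|A - A| = 1 + 2·8 = 17 (matches direct enumeration: 17).

|A - A| = 17


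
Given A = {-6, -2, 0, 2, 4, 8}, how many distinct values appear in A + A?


A + A = {a + a' : a, a' ∈ A}; |A| = 6.
General bounds: 2|A| - 1 ≤ |A + A| ≤ |A|(|A|+1)/2, i.e. 11 ≤ |A + A| ≤ 21.
Lower bound 2|A|-1 is attained iff A is an arithmetic progression.
Enumerate sums a + a' for a ≤ a' (symmetric, so this suffices):
a = -6: -6+-6=-12, -6+-2=-8, -6+0=-6, -6+2=-4, -6+4=-2, -6+8=2
a = -2: -2+-2=-4, -2+0=-2, -2+2=0, -2+4=2, -2+8=6
a = 0: 0+0=0, 0+2=2, 0+4=4, 0+8=8
a = 2: 2+2=4, 2+4=6, 2+8=10
a = 4: 4+4=8, 4+8=12
a = 8: 8+8=16
Distinct sums: {-12, -8, -6, -4, -2, 0, 2, 4, 6, 8, 10, 12, 16}
|A + A| = 13

|A + A| = 13


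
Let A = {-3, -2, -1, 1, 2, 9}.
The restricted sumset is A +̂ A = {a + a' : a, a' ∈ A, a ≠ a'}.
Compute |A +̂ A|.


Restricted sumset: A +̂ A = {a + a' : a ∈ A, a' ∈ A, a ≠ a'}.
Equivalently, take A + A and drop any sum 2a that is achievable ONLY as a + a for a ∈ A (i.e. sums representable only with equal summands).
Enumerate pairs (a, a') with a < a' (symmetric, so each unordered pair gives one sum; this covers all a ≠ a'):
  -3 + -2 = -5
  -3 + -1 = -4
  -3 + 1 = -2
  -3 + 2 = -1
  -3 + 9 = 6
  -2 + -1 = -3
  -2 + 1 = -1
  -2 + 2 = 0
  -2 + 9 = 7
  -1 + 1 = 0
  -1 + 2 = 1
  -1 + 9 = 8
  1 + 2 = 3
  1 + 9 = 10
  2 + 9 = 11
Collected distinct sums: {-5, -4, -3, -2, -1, 0, 1, 3, 6, 7, 8, 10, 11}
|A +̂ A| = 13
(Reference bound: |A +̂ A| ≥ 2|A| - 3 for |A| ≥ 2, with |A| = 6 giving ≥ 9.)

|A +̂ A| = 13


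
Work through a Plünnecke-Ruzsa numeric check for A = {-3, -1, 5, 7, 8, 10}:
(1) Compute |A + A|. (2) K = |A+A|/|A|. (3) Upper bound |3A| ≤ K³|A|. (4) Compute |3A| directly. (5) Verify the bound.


|A| = 6.
Step 1: Compute A + A by enumerating all 36 pairs.
A + A = {-6, -4, -2, 2, 4, 5, 6, 7, 9, 10, 12, 13, 14, 15, 16, 17, 18, 20}, so |A + A| = 18.
Step 2: Doubling constant K = |A + A|/|A| = 18/6 = 18/6 ≈ 3.0000.
Step 3: Plünnecke-Ruzsa gives |3A| ≤ K³·|A| = (3.0000)³ · 6 ≈ 162.0000.
Step 4: Compute 3A = A + A + A directly by enumerating all triples (a,b,c) ∈ A³; |3A| = 34.
Step 5: Check 34 ≤ 162.0000? Yes ✓.

K = 18/6, Plünnecke-Ruzsa bound K³|A| ≈ 162.0000, |3A| = 34, inequality holds.


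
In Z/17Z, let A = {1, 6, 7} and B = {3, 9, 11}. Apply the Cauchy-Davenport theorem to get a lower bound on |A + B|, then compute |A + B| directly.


Cauchy-Davenport: |A + B| ≥ min(p, |A| + |B| - 1) for A, B nonempty in Z/pZ.
|A| = 3, |B| = 3, p = 17.
CD lower bound = min(17, 3 + 3 - 1) = min(17, 5) = 5.
Compute A + B mod 17 directly:
a = 1: 1+3=4, 1+9=10, 1+11=12
a = 6: 6+3=9, 6+9=15, 6+11=0
a = 7: 7+3=10, 7+9=16, 7+11=1
A + B = {0, 1, 4, 9, 10, 12, 15, 16}, so |A + B| = 8.
Verify: 8 ≥ 5? Yes ✓.

CD lower bound = 5, actual |A + B| = 8.


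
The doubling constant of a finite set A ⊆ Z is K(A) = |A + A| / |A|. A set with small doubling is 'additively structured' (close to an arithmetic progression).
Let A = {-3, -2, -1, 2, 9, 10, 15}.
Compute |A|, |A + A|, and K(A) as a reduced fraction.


|A| = 7.
Compute A + A by enumerating all 49 pairs.
A + A = {-6, -5, -4, -3, -2, -1, 0, 1, 4, 6, 7, 8, 9, 11, 12, 13, 14, 17, 18, 19, 20, 24, 25, 30}, so |A + A| = 24.
K = |A + A| / |A| = 24/7 (already in lowest terms) ≈ 3.4286.
Reference: AP of size 7 gives K = 13/7 ≈ 1.8571; a fully generic set of size 7 gives K ≈ 4.0000.

|A| = 7, |A + A| = 24, K = 24/7.


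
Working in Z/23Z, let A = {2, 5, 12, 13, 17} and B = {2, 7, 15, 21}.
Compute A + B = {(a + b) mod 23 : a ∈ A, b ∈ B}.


Work in Z/23Z: reduce every sum a + b modulo 23.
Enumerate all 20 pairs:
a = 2: 2+2=4, 2+7=9, 2+15=17, 2+21=0
a = 5: 5+2=7, 5+7=12, 5+15=20, 5+21=3
a = 12: 12+2=14, 12+7=19, 12+15=4, 12+21=10
a = 13: 13+2=15, 13+7=20, 13+15=5, 13+21=11
a = 17: 17+2=19, 17+7=1, 17+15=9, 17+21=15
Distinct residues collected: {0, 1, 3, 4, 5, 7, 9, 10, 11, 12, 14, 15, 17, 19, 20}
|A + B| = 15 (out of 23 total residues).

A + B = {0, 1, 3, 4, 5, 7, 9, 10, 11, 12, 14, 15, 17, 19, 20}


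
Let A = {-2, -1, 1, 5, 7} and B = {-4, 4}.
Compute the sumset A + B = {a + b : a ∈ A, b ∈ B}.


A + B = {a + b : a ∈ A, b ∈ B}.
Enumerate all |A|·|B| = 5·2 = 10 pairs (a, b) and collect distinct sums.
a = -2: -2+-4=-6, -2+4=2
a = -1: -1+-4=-5, -1+4=3
a = 1: 1+-4=-3, 1+4=5
a = 5: 5+-4=1, 5+4=9
a = 7: 7+-4=3, 7+4=11
Collecting distinct sums: A + B = {-6, -5, -3, 1, 2, 3, 5, 9, 11}
|A + B| = 9

A + B = {-6, -5, -3, 1, 2, 3, 5, 9, 11}


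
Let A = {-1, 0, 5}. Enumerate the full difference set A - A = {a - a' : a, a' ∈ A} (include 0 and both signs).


A - A = {a - a' : a, a' ∈ A}.
Compute a - a' for each ordered pair (a, a'):
a = -1: -1--1=0, -1-0=-1, -1-5=-6
a = 0: 0--1=1, 0-0=0, 0-5=-5
a = 5: 5--1=6, 5-0=5, 5-5=0
Collecting distinct values (and noting 0 appears from a-a):
A - A = {-6, -5, -1, 0, 1, 5, 6}
|A - A| = 7

A - A = {-6, -5, -1, 0, 1, 5, 6}


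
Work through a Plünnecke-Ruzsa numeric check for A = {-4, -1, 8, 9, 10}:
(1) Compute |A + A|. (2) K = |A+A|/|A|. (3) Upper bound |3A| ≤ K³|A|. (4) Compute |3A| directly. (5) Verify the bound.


|A| = 5.
Step 1: Compute A + A by enumerating all 25 pairs.
A + A = {-8, -5, -2, 4, 5, 6, 7, 8, 9, 16, 17, 18, 19, 20}, so |A + A| = 14.
Step 2: Doubling constant K = |A + A|/|A| = 14/5 = 14/5 ≈ 2.8000.
Step 3: Plünnecke-Ruzsa gives |3A| ≤ K³·|A| = (2.8000)³ · 5 ≈ 109.7600.
Step 4: Compute 3A = A + A + A directly by enumerating all triples (a,b,c) ∈ A³; |3A| = 28.
Step 5: Check 28 ≤ 109.7600? Yes ✓.

K = 14/5, Plünnecke-Ruzsa bound K³|A| ≈ 109.7600, |3A| = 28, inequality holds.


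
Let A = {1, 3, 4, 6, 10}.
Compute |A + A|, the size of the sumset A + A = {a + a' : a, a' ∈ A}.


A + A = {a + a' : a, a' ∈ A}; |A| = 5.
General bounds: 2|A| - 1 ≤ |A + A| ≤ |A|(|A|+1)/2, i.e. 9 ≤ |A + A| ≤ 15.
Lower bound 2|A|-1 is attained iff A is an arithmetic progression.
Enumerate sums a + a' for a ≤ a' (symmetric, so this suffices):
a = 1: 1+1=2, 1+3=4, 1+4=5, 1+6=7, 1+10=11
a = 3: 3+3=6, 3+4=7, 3+6=9, 3+10=13
a = 4: 4+4=8, 4+6=10, 4+10=14
a = 6: 6+6=12, 6+10=16
a = 10: 10+10=20
Distinct sums: {2, 4, 5, 6, 7, 8, 9, 10, 11, 12, 13, 14, 16, 20}
|A + A| = 14

|A + A| = 14


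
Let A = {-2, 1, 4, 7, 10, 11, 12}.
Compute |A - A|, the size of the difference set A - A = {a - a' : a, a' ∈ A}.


A - A = {a - a' : a, a' ∈ A}; |A| = 7.
Bounds: 2|A|-1 ≤ |A - A| ≤ |A|² - |A| + 1, i.e. 13 ≤ |A - A| ≤ 43.
Note: 0 ∈ A - A always (from a - a). The set is symmetric: if d ∈ A - A then -d ∈ A - A.
Enumerate nonzero differences d = a - a' with a > a' (then include -d):
Positive differences: {1, 2, 3, 4, 5, 6, 7, 8, 9, 10, 11, 12, 13, 14}
Full difference set: {0} ∪ (positive diffs) ∪ (negative diffs).
|A - A| = 1 + 2·14 = 29 (matches direct enumeration: 29).

|A - A| = 29


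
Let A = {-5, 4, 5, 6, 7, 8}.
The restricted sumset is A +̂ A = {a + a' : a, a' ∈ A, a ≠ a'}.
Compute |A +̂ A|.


Restricted sumset: A +̂ A = {a + a' : a ∈ A, a' ∈ A, a ≠ a'}.
Equivalently, take A + A and drop any sum 2a that is achievable ONLY as a + a for a ∈ A (i.e. sums representable only with equal summands).
Enumerate pairs (a, a') with a < a' (symmetric, so each unordered pair gives one sum; this covers all a ≠ a'):
  -5 + 4 = -1
  -5 + 5 = 0
  -5 + 6 = 1
  -5 + 7 = 2
  -5 + 8 = 3
  4 + 5 = 9
  4 + 6 = 10
  4 + 7 = 11
  4 + 8 = 12
  5 + 6 = 11
  5 + 7 = 12
  5 + 8 = 13
  6 + 7 = 13
  6 + 8 = 14
  7 + 8 = 15
Collected distinct sums: {-1, 0, 1, 2, 3, 9, 10, 11, 12, 13, 14, 15}
|A +̂ A| = 12
(Reference bound: |A +̂ A| ≥ 2|A| - 3 for |A| ≥ 2, with |A| = 6 giving ≥ 9.)

|A +̂ A| = 12


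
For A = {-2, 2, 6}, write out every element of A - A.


A - A = {a - a' : a, a' ∈ A}.
Compute a - a' for each ordered pair (a, a'):
a = -2: -2--2=0, -2-2=-4, -2-6=-8
a = 2: 2--2=4, 2-2=0, 2-6=-4
a = 6: 6--2=8, 6-2=4, 6-6=0
Collecting distinct values (and noting 0 appears from a-a):
A - A = {-8, -4, 0, 4, 8}
|A - A| = 5

A - A = {-8, -4, 0, 4, 8}


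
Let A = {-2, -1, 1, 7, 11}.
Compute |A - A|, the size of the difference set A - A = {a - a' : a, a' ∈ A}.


A - A = {a - a' : a, a' ∈ A}; |A| = 5.
Bounds: 2|A|-1 ≤ |A - A| ≤ |A|² - |A| + 1, i.e. 9 ≤ |A - A| ≤ 21.
Note: 0 ∈ A - A always (from a - a). The set is symmetric: if d ∈ A - A then -d ∈ A - A.
Enumerate nonzero differences d = a - a' with a > a' (then include -d):
Positive differences: {1, 2, 3, 4, 6, 8, 9, 10, 12, 13}
Full difference set: {0} ∪ (positive diffs) ∪ (negative diffs).
|A - A| = 1 + 2·10 = 21 (matches direct enumeration: 21).

|A - A| = 21


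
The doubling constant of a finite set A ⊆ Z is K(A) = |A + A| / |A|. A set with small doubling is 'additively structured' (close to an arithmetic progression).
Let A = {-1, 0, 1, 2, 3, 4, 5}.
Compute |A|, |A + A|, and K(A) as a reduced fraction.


|A| = 7.
Compute A + A by enumerating all 49 pairs.
A + A = {-2, -1, 0, 1, 2, 3, 4, 5, 6, 7, 8, 9, 10}, so |A + A| = 13.
K = |A + A| / |A| = 13/7 (already in lowest terms) ≈ 1.8571.
Reference: AP of size 7 gives K = 13/7 ≈ 1.8571; a fully generic set of size 7 gives K ≈ 4.0000.

|A| = 7, |A + A| = 13, K = 13/7.


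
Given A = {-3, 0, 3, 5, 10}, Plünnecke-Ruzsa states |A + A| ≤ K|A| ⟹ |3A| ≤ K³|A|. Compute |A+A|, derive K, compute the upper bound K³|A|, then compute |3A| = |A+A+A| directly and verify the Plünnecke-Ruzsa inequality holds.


|A| = 5.
Step 1: Compute A + A by enumerating all 25 pairs.
A + A = {-6, -3, 0, 2, 3, 5, 6, 7, 8, 10, 13, 15, 20}, so |A + A| = 13.
Step 2: Doubling constant K = |A + A|/|A| = 13/5 = 13/5 ≈ 2.6000.
Step 3: Plünnecke-Ruzsa gives |3A| ≤ K³·|A| = (2.6000)³ · 5 ≈ 87.8800.
Step 4: Compute 3A = A + A + A directly by enumerating all triples (a,b,c) ∈ A³; |3A| = 25.
Step 5: Check 25 ≤ 87.8800? Yes ✓.

K = 13/5, Plünnecke-Ruzsa bound K³|A| ≈ 87.8800, |3A| = 25, inequality holds.


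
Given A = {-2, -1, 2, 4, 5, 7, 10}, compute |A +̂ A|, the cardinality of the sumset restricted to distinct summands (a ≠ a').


Restricted sumset: A +̂ A = {a + a' : a ∈ A, a' ∈ A, a ≠ a'}.
Equivalently, take A + A and drop any sum 2a that is achievable ONLY as a + a for a ∈ A (i.e. sums representable only with equal summands).
Enumerate pairs (a, a') with a < a' (symmetric, so each unordered pair gives one sum; this covers all a ≠ a'):
  -2 + -1 = -3
  -2 + 2 = 0
  -2 + 4 = 2
  -2 + 5 = 3
  -2 + 7 = 5
  -2 + 10 = 8
  -1 + 2 = 1
  -1 + 4 = 3
  -1 + 5 = 4
  -1 + 7 = 6
  -1 + 10 = 9
  2 + 4 = 6
  2 + 5 = 7
  2 + 7 = 9
  2 + 10 = 12
  4 + 5 = 9
  4 + 7 = 11
  4 + 10 = 14
  5 + 7 = 12
  5 + 10 = 15
  7 + 10 = 17
Collected distinct sums: {-3, 0, 1, 2, 3, 4, 5, 6, 7, 8, 9, 11, 12, 14, 15, 17}
|A +̂ A| = 16
(Reference bound: |A +̂ A| ≥ 2|A| - 3 for |A| ≥ 2, with |A| = 7 giving ≥ 11.)

|A +̂ A| = 16


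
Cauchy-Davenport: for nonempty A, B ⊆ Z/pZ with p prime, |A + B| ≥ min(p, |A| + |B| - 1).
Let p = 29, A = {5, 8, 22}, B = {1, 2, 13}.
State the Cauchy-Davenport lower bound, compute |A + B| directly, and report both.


Cauchy-Davenport: |A + B| ≥ min(p, |A| + |B| - 1) for A, B nonempty in Z/pZ.
|A| = 3, |B| = 3, p = 29.
CD lower bound = min(29, 3 + 3 - 1) = min(29, 5) = 5.
Compute A + B mod 29 directly:
a = 5: 5+1=6, 5+2=7, 5+13=18
a = 8: 8+1=9, 8+2=10, 8+13=21
a = 22: 22+1=23, 22+2=24, 22+13=6
A + B = {6, 7, 9, 10, 18, 21, 23, 24}, so |A + B| = 8.
Verify: 8 ≥ 5? Yes ✓.

CD lower bound = 5, actual |A + B| = 8.


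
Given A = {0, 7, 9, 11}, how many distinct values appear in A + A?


A + A = {a + a' : a, a' ∈ A}; |A| = 4.
General bounds: 2|A| - 1 ≤ |A + A| ≤ |A|(|A|+1)/2, i.e. 7 ≤ |A + A| ≤ 10.
Lower bound 2|A|-1 is attained iff A is an arithmetic progression.
Enumerate sums a + a' for a ≤ a' (symmetric, so this suffices):
a = 0: 0+0=0, 0+7=7, 0+9=9, 0+11=11
a = 7: 7+7=14, 7+9=16, 7+11=18
a = 9: 9+9=18, 9+11=20
a = 11: 11+11=22
Distinct sums: {0, 7, 9, 11, 14, 16, 18, 20, 22}
|A + A| = 9

|A + A| = 9


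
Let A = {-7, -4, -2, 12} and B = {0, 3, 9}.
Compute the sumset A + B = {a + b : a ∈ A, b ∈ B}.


A + B = {a + b : a ∈ A, b ∈ B}.
Enumerate all |A|·|B| = 4·3 = 12 pairs (a, b) and collect distinct sums.
a = -7: -7+0=-7, -7+3=-4, -7+9=2
a = -4: -4+0=-4, -4+3=-1, -4+9=5
a = -2: -2+0=-2, -2+3=1, -2+9=7
a = 12: 12+0=12, 12+3=15, 12+9=21
Collecting distinct sums: A + B = {-7, -4, -2, -1, 1, 2, 5, 7, 12, 15, 21}
|A + B| = 11

A + B = {-7, -4, -2, -1, 1, 2, 5, 7, 12, 15, 21}


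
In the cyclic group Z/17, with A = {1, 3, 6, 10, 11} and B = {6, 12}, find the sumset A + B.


Work in Z/17Z: reduce every sum a + b modulo 17.
Enumerate all 10 pairs:
a = 1: 1+6=7, 1+12=13
a = 3: 3+6=9, 3+12=15
a = 6: 6+6=12, 6+12=1
a = 10: 10+6=16, 10+12=5
a = 11: 11+6=0, 11+12=6
Distinct residues collected: {0, 1, 5, 6, 7, 9, 12, 13, 15, 16}
|A + B| = 10 (out of 17 total residues).

A + B = {0, 1, 5, 6, 7, 9, 12, 13, 15, 16}


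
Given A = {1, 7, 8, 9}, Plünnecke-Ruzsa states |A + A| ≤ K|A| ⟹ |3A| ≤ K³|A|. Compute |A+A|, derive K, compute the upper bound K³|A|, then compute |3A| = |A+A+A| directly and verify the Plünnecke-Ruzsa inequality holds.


|A| = 4.
Step 1: Compute A + A by enumerating all 16 pairs.
A + A = {2, 8, 9, 10, 14, 15, 16, 17, 18}, so |A + A| = 9.
Step 2: Doubling constant K = |A + A|/|A| = 9/4 = 9/4 ≈ 2.2500.
Step 3: Plünnecke-Ruzsa gives |3A| ≤ K³·|A| = (2.2500)³ · 4 ≈ 45.5625.
Step 4: Compute 3A = A + A + A directly by enumerating all triples (a,b,c) ∈ A³; |3A| = 16.
Step 5: Check 16 ≤ 45.5625? Yes ✓.

K = 9/4, Plünnecke-Ruzsa bound K³|A| ≈ 45.5625, |3A| = 16, inequality holds.


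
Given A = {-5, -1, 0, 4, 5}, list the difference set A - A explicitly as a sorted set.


A - A = {a - a' : a, a' ∈ A}.
Compute a - a' for each ordered pair (a, a'):
a = -5: -5--5=0, -5--1=-4, -5-0=-5, -5-4=-9, -5-5=-10
a = -1: -1--5=4, -1--1=0, -1-0=-1, -1-4=-5, -1-5=-6
a = 0: 0--5=5, 0--1=1, 0-0=0, 0-4=-4, 0-5=-5
a = 4: 4--5=9, 4--1=5, 4-0=4, 4-4=0, 4-5=-1
a = 5: 5--5=10, 5--1=6, 5-0=5, 5-4=1, 5-5=0
Collecting distinct values (and noting 0 appears from a-a):
A - A = {-10, -9, -6, -5, -4, -1, 0, 1, 4, 5, 6, 9, 10}
|A - A| = 13

A - A = {-10, -9, -6, -5, -4, -1, 0, 1, 4, 5, 6, 9, 10}


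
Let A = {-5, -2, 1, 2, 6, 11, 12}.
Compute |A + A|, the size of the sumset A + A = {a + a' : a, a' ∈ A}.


A + A = {a + a' : a, a' ∈ A}; |A| = 7.
General bounds: 2|A| - 1 ≤ |A + A| ≤ |A|(|A|+1)/2, i.e. 13 ≤ |A + A| ≤ 28.
Lower bound 2|A|-1 is attained iff A is an arithmetic progression.
Enumerate sums a + a' for a ≤ a' (symmetric, so this suffices):
a = -5: -5+-5=-10, -5+-2=-7, -5+1=-4, -5+2=-3, -5+6=1, -5+11=6, -5+12=7
a = -2: -2+-2=-4, -2+1=-1, -2+2=0, -2+6=4, -2+11=9, -2+12=10
a = 1: 1+1=2, 1+2=3, 1+6=7, 1+11=12, 1+12=13
a = 2: 2+2=4, 2+6=8, 2+11=13, 2+12=14
a = 6: 6+6=12, 6+11=17, 6+12=18
a = 11: 11+11=22, 11+12=23
a = 12: 12+12=24
Distinct sums: {-10, -7, -4, -3, -1, 0, 1, 2, 3, 4, 6, 7, 8, 9, 10, 12, 13, 14, 17, 18, 22, 23, 24}
|A + A| = 23

|A + A| = 23


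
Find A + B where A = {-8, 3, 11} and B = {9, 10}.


A + B = {a + b : a ∈ A, b ∈ B}.
Enumerate all |A|·|B| = 3·2 = 6 pairs (a, b) and collect distinct sums.
a = -8: -8+9=1, -8+10=2
a = 3: 3+9=12, 3+10=13
a = 11: 11+9=20, 11+10=21
Collecting distinct sums: A + B = {1, 2, 12, 13, 20, 21}
|A + B| = 6

A + B = {1, 2, 12, 13, 20, 21}


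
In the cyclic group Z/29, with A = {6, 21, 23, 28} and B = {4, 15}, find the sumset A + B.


Work in Z/29Z: reduce every sum a + b modulo 29.
Enumerate all 8 pairs:
a = 6: 6+4=10, 6+15=21
a = 21: 21+4=25, 21+15=7
a = 23: 23+4=27, 23+15=9
a = 28: 28+4=3, 28+15=14
Distinct residues collected: {3, 7, 9, 10, 14, 21, 25, 27}
|A + B| = 8 (out of 29 total residues).

A + B = {3, 7, 9, 10, 14, 21, 25, 27}


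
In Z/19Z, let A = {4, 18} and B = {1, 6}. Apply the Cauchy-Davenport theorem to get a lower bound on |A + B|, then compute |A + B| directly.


Cauchy-Davenport: |A + B| ≥ min(p, |A| + |B| - 1) for A, B nonempty in Z/pZ.
|A| = 2, |B| = 2, p = 19.
CD lower bound = min(19, 2 + 2 - 1) = min(19, 3) = 3.
Compute A + B mod 19 directly:
a = 4: 4+1=5, 4+6=10
a = 18: 18+1=0, 18+6=5
A + B = {0, 5, 10}, so |A + B| = 3.
Verify: 3 ≥ 3? Yes ✓.

CD lower bound = 3, actual |A + B| = 3.


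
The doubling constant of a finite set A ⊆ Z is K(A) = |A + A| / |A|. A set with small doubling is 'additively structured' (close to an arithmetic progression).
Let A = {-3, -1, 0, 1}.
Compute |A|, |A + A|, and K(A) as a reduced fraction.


|A| = 4.
Compute A + A by enumerating all 16 pairs.
A + A = {-6, -4, -3, -2, -1, 0, 1, 2}, so |A + A| = 8.
K = |A + A| / |A| = 8/4 = 2/1 ≈ 2.0000.
Reference: AP of size 4 gives K = 7/4 ≈ 1.7500; a fully generic set of size 4 gives K ≈ 2.5000.

|A| = 4, |A + A| = 8, K = 8/4 = 2/1.


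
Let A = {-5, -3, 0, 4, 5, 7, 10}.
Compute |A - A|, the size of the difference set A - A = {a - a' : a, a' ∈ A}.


A - A = {a - a' : a, a' ∈ A}; |A| = 7.
Bounds: 2|A|-1 ≤ |A - A| ≤ |A|² - |A| + 1, i.e. 13 ≤ |A - A| ≤ 43.
Note: 0 ∈ A - A always (from a - a). The set is symmetric: if d ∈ A - A then -d ∈ A - A.
Enumerate nonzero differences d = a - a' with a > a' (then include -d):
Positive differences: {1, 2, 3, 4, 5, 6, 7, 8, 9, 10, 12, 13, 15}
Full difference set: {0} ∪ (positive diffs) ∪ (negative diffs).
|A - A| = 1 + 2·13 = 27 (matches direct enumeration: 27).

|A - A| = 27


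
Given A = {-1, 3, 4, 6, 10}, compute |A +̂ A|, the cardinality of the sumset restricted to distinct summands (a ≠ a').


Restricted sumset: A +̂ A = {a + a' : a ∈ A, a' ∈ A, a ≠ a'}.
Equivalently, take A + A and drop any sum 2a that is achievable ONLY as a + a for a ∈ A (i.e. sums representable only with equal summands).
Enumerate pairs (a, a') with a < a' (symmetric, so each unordered pair gives one sum; this covers all a ≠ a'):
  -1 + 3 = 2
  -1 + 4 = 3
  -1 + 6 = 5
  -1 + 10 = 9
  3 + 4 = 7
  3 + 6 = 9
  3 + 10 = 13
  4 + 6 = 10
  4 + 10 = 14
  6 + 10 = 16
Collected distinct sums: {2, 3, 5, 7, 9, 10, 13, 14, 16}
|A +̂ A| = 9
(Reference bound: |A +̂ A| ≥ 2|A| - 3 for |A| ≥ 2, with |A| = 5 giving ≥ 7.)

|A +̂ A| = 9


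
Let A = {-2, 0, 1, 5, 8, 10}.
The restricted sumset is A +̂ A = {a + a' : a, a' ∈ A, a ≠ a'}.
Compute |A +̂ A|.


Restricted sumset: A +̂ A = {a + a' : a ∈ A, a' ∈ A, a ≠ a'}.
Equivalently, take A + A and drop any sum 2a that is achievable ONLY as a + a for a ∈ A (i.e. sums representable only with equal summands).
Enumerate pairs (a, a') with a < a' (symmetric, so each unordered pair gives one sum; this covers all a ≠ a'):
  -2 + 0 = -2
  -2 + 1 = -1
  -2 + 5 = 3
  -2 + 8 = 6
  -2 + 10 = 8
  0 + 1 = 1
  0 + 5 = 5
  0 + 8 = 8
  0 + 10 = 10
  1 + 5 = 6
  1 + 8 = 9
  1 + 10 = 11
  5 + 8 = 13
  5 + 10 = 15
  8 + 10 = 18
Collected distinct sums: {-2, -1, 1, 3, 5, 6, 8, 9, 10, 11, 13, 15, 18}
|A +̂ A| = 13
(Reference bound: |A +̂ A| ≥ 2|A| - 3 for |A| ≥ 2, with |A| = 6 giving ≥ 9.)

|A +̂ A| = 13


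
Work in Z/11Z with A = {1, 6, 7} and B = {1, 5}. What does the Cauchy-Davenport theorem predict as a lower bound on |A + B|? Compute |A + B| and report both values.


Cauchy-Davenport: |A + B| ≥ min(p, |A| + |B| - 1) for A, B nonempty in Z/pZ.
|A| = 3, |B| = 2, p = 11.
CD lower bound = min(11, 3 + 2 - 1) = min(11, 4) = 4.
Compute A + B mod 11 directly:
a = 1: 1+1=2, 1+5=6
a = 6: 6+1=7, 6+5=0
a = 7: 7+1=8, 7+5=1
A + B = {0, 1, 2, 6, 7, 8}, so |A + B| = 6.
Verify: 6 ≥ 4? Yes ✓.

CD lower bound = 4, actual |A + B| = 6.


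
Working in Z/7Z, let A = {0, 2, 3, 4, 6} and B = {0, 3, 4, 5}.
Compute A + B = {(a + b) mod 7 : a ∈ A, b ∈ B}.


Work in Z/7Z: reduce every sum a + b modulo 7.
Enumerate all 20 pairs:
a = 0: 0+0=0, 0+3=3, 0+4=4, 0+5=5
a = 2: 2+0=2, 2+3=5, 2+4=6, 2+5=0
a = 3: 3+0=3, 3+3=6, 3+4=0, 3+5=1
a = 4: 4+0=4, 4+3=0, 4+4=1, 4+5=2
a = 6: 6+0=6, 6+3=2, 6+4=3, 6+5=4
Distinct residues collected: {0, 1, 2, 3, 4, 5, 6}
|A + B| = 7 (out of 7 total residues).

A + B = {0, 1, 2, 3, 4, 5, 6}


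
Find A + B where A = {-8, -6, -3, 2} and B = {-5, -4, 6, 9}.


A + B = {a + b : a ∈ A, b ∈ B}.
Enumerate all |A|·|B| = 4·4 = 16 pairs (a, b) and collect distinct sums.
a = -8: -8+-5=-13, -8+-4=-12, -8+6=-2, -8+9=1
a = -6: -6+-5=-11, -6+-4=-10, -6+6=0, -6+9=3
a = -3: -3+-5=-8, -3+-4=-7, -3+6=3, -3+9=6
a = 2: 2+-5=-3, 2+-4=-2, 2+6=8, 2+9=11
Collecting distinct sums: A + B = {-13, -12, -11, -10, -8, -7, -3, -2, 0, 1, 3, 6, 8, 11}
|A + B| = 14

A + B = {-13, -12, -11, -10, -8, -7, -3, -2, 0, 1, 3, 6, 8, 11}


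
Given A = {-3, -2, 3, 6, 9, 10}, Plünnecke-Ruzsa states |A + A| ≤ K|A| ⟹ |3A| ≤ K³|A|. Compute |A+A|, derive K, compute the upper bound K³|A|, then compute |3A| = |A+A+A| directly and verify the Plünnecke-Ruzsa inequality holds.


|A| = 6.
Step 1: Compute A + A by enumerating all 36 pairs.
A + A = {-6, -5, -4, 0, 1, 3, 4, 6, 7, 8, 9, 12, 13, 15, 16, 18, 19, 20}, so |A + A| = 18.
Step 2: Doubling constant K = |A + A|/|A| = 18/6 = 18/6 ≈ 3.0000.
Step 3: Plünnecke-Ruzsa gives |3A| ≤ K³·|A| = (3.0000)³ · 6 ≈ 162.0000.
Step 4: Compute 3A = A + A + A directly by enumerating all triples (a,b,c) ∈ A³; |3A| = 36.
Step 5: Check 36 ≤ 162.0000? Yes ✓.

K = 18/6, Plünnecke-Ruzsa bound K³|A| ≈ 162.0000, |3A| = 36, inequality holds.


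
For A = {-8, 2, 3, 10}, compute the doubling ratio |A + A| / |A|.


|A| = 4.
Compute A + A by enumerating all 16 pairs.
A + A = {-16, -6, -5, 2, 4, 5, 6, 12, 13, 20}, so |A + A| = 10.
K = |A + A| / |A| = 10/4 = 5/2 ≈ 2.5000.
Reference: AP of size 4 gives K = 7/4 ≈ 1.7500; a fully generic set of size 4 gives K ≈ 2.5000.

|A| = 4, |A + A| = 10, K = 10/4 = 5/2.


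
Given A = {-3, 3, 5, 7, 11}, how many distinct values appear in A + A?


A + A = {a + a' : a, a' ∈ A}; |A| = 5.
General bounds: 2|A| - 1 ≤ |A + A| ≤ |A|(|A|+1)/2, i.e. 9 ≤ |A + A| ≤ 15.
Lower bound 2|A|-1 is attained iff A is an arithmetic progression.
Enumerate sums a + a' for a ≤ a' (symmetric, so this suffices):
a = -3: -3+-3=-6, -3+3=0, -3+5=2, -3+7=4, -3+11=8
a = 3: 3+3=6, 3+5=8, 3+7=10, 3+11=14
a = 5: 5+5=10, 5+7=12, 5+11=16
a = 7: 7+7=14, 7+11=18
a = 11: 11+11=22
Distinct sums: {-6, 0, 2, 4, 6, 8, 10, 12, 14, 16, 18, 22}
|A + A| = 12

|A + A| = 12


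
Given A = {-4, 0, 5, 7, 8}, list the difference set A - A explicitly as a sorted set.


A - A = {a - a' : a, a' ∈ A}.
Compute a - a' for each ordered pair (a, a'):
a = -4: -4--4=0, -4-0=-4, -4-5=-9, -4-7=-11, -4-8=-12
a = 0: 0--4=4, 0-0=0, 0-5=-5, 0-7=-7, 0-8=-8
a = 5: 5--4=9, 5-0=5, 5-5=0, 5-7=-2, 5-8=-3
a = 7: 7--4=11, 7-0=7, 7-5=2, 7-7=0, 7-8=-1
a = 8: 8--4=12, 8-0=8, 8-5=3, 8-7=1, 8-8=0
Collecting distinct values (and noting 0 appears from a-a):
A - A = {-12, -11, -9, -8, -7, -5, -4, -3, -2, -1, 0, 1, 2, 3, 4, 5, 7, 8, 9, 11, 12}
|A - A| = 21

A - A = {-12, -11, -9, -8, -7, -5, -4, -3, -2, -1, 0, 1, 2, 3, 4, 5, 7, 8, 9, 11, 12}


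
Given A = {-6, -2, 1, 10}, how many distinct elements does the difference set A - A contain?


A - A = {a - a' : a, a' ∈ A}; |A| = 4.
Bounds: 2|A|-1 ≤ |A - A| ≤ |A|² - |A| + 1, i.e. 7 ≤ |A - A| ≤ 13.
Note: 0 ∈ A - A always (from a - a). The set is symmetric: if d ∈ A - A then -d ∈ A - A.
Enumerate nonzero differences d = a - a' with a > a' (then include -d):
Positive differences: {3, 4, 7, 9, 12, 16}
Full difference set: {0} ∪ (positive diffs) ∪ (negative diffs).
|A - A| = 1 + 2·6 = 13 (matches direct enumeration: 13).

|A - A| = 13


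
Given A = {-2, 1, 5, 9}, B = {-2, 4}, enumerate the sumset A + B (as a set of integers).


A + B = {a + b : a ∈ A, b ∈ B}.
Enumerate all |A|·|B| = 4·2 = 8 pairs (a, b) and collect distinct sums.
a = -2: -2+-2=-4, -2+4=2
a = 1: 1+-2=-1, 1+4=5
a = 5: 5+-2=3, 5+4=9
a = 9: 9+-2=7, 9+4=13
Collecting distinct sums: A + B = {-4, -1, 2, 3, 5, 7, 9, 13}
|A + B| = 8

A + B = {-4, -1, 2, 3, 5, 7, 9, 13}


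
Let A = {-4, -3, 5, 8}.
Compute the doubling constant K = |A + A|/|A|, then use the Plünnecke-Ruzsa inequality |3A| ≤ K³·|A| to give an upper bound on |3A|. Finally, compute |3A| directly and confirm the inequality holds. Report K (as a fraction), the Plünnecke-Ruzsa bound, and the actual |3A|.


|A| = 4.
Step 1: Compute A + A by enumerating all 16 pairs.
A + A = {-8, -7, -6, 1, 2, 4, 5, 10, 13, 16}, so |A + A| = 10.
Step 2: Doubling constant K = |A + A|/|A| = 10/4 = 10/4 ≈ 2.5000.
Step 3: Plünnecke-Ruzsa gives |3A| ≤ K³·|A| = (2.5000)³ · 4 ≈ 62.5000.
Step 4: Compute 3A = A + A + A directly by enumerating all triples (a,b,c) ∈ A³; |3A| = 20.
Step 5: Check 20 ≤ 62.5000? Yes ✓.

K = 10/4, Plünnecke-Ruzsa bound K³|A| ≈ 62.5000, |3A| = 20, inequality holds.


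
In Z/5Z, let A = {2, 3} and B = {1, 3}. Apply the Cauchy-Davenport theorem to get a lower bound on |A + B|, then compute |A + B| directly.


Cauchy-Davenport: |A + B| ≥ min(p, |A| + |B| - 1) for A, B nonempty in Z/pZ.
|A| = 2, |B| = 2, p = 5.
CD lower bound = min(5, 2 + 2 - 1) = min(5, 3) = 3.
Compute A + B mod 5 directly:
a = 2: 2+1=3, 2+3=0
a = 3: 3+1=4, 3+3=1
A + B = {0, 1, 3, 4}, so |A + B| = 4.
Verify: 4 ≥ 3? Yes ✓.

CD lower bound = 3, actual |A + B| = 4.


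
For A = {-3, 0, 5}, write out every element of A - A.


A - A = {a - a' : a, a' ∈ A}.
Compute a - a' for each ordered pair (a, a'):
a = -3: -3--3=0, -3-0=-3, -3-5=-8
a = 0: 0--3=3, 0-0=0, 0-5=-5
a = 5: 5--3=8, 5-0=5, 5-5=0
Collecting distinct values (and noting 0 appears from a-a):
A - A = {-8, -5, -3, 0, 3, 5, 8}
|A - A| = 7

A - A = {-8, -5, -3, 0, 3, 5, 8}


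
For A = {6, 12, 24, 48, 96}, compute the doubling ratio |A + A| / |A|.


|A| = 5.
Compute A + A by enumerating all 25 pairs.
A + A = {12, 18, 24, 30, 36, 48, 54, 60, 72, 96, 102, 108, 120, 144, 192}, so |A + A| = 15.
K = |A + A| / |A| = 15/5 = 3/1 ≈ 3.0000.
Reference: AP of size 5 gives K = 9/5 ≈ 1.8000; a fully generic set of size 5 gives K ≈ 3.0000.

|A| = 5, |A + A| = 15, K = 15/5 = 3/1.
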